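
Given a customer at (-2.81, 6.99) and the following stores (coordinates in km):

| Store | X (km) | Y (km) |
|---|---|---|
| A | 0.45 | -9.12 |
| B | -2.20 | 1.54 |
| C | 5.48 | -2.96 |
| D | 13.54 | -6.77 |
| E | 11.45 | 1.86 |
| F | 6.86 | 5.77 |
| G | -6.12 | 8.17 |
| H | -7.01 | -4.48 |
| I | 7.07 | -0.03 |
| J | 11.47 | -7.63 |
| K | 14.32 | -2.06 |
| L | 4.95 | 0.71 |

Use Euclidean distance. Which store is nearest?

G

Distances from (-2.81, 6.99):
A: 16.44 km
B: 5.48 km
C: 12.95 km
D: 21.37 km
E: 15.15 km
F: 9.75 km
G: 3.51 km
H: 12.21 km
I: 12.12 km
J: 20.44 km
K: 19.37 km
L: 9.98 km
Minimum: G at 3.51 km.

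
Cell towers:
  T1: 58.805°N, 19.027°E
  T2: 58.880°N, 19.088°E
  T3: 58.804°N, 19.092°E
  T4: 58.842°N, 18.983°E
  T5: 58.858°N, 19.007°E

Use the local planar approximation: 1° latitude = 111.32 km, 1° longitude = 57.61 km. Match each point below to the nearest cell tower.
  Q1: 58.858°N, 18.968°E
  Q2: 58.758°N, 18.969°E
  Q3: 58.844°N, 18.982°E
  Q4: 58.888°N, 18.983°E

Q1→T4; Q2→T1; Q3→T4; Q4→T5

Q1 at 58.858°N, 18.968°E:
  T1: √((-0.053·111.32)² + (0.059·57.61)²) = √(34.80953 + 11.55313) = 6.809 km
  T2: √((0.022·111.32)² + (0.120·57.61)²) = √(5.99780 + 47.79233) = 7.334 km
  T3: √((-0.054·111.32)² + (0.124·57.61)²) = √(36.13549 + 51.03159) = 9.336 km
  T4: √((-0.016·111.32)² + (0.015·57.61)²) = √(3.17239 + 0.74676) = 1.980 km
  T5: √((0.000·111.32)² + (0.039·57.61)²) = √(0.00000 + 5.04807) = 2.247 km
  → nearest: T4 (1.980 km)
Q2 at 58.758°N, 18.969°E:
  T1: √((0.047·111.32)² + (0.058·57.61)²) = √(27.37424 + 11.16482) = 6.208 km
  T2: √((0.122·111.32)² + (0.119·57.61)²) = √(184.44465 + 46.99911) = 15.213 km
  T3: √((0.046·111.32)² + (0.123·57.61)²) = √(26.22177 + 50.21182) = 8.743 km
  T4: √((0.084·111.32)² + (0.014·57.61)²) = √(87.43896 + 0.65051) = 9.386 km
  T5: √((0.100·111.32)² + (0.038·57.61)²) = √(123.92142 + 4.79251) = 11.345 km
  → nearest: T1 (6.208 km)
Q3 at 58.844°N, 18.982°E:
  T1: √((-0.039·111.32)² + (0.045·57.61)²) = √(18.84845 + 6.72080) = 5.057 km
  T2: √((0.036·111.32)² + (0.106·57.61)²) = √(16.06022 + 37.29130) = 7.304 km
  T3: √((-0.040·111.32)² + (0.110·57.61)²) = √(19.82743 + 40.15884) = 7.745 km
  T4: √((-0.002·111.32)² + (0.001·57.61)²) = √(0.04957 + 0.00332) = 0.230 km
  T5: √((0.014·111.32)² + (0.025·57.61)²) = √(2.42886 + 2.07432) = 2.122 km
  → nearest: T4 (0.230 km)
Q4 at 58.888°N, 18.983°E:
  T1: √((-0.083·111.32)² + (0.044·57.61)²) = √(85.36947 + 6.42541) = 9.581 km
  T2: √((-0.008·111.32)² + (0.105·57.61)²) = √(0.79310 + 36.59101) = 6.114 km
  T3: √((-0.084·111.32)² + (0.109·57.61)²) = √(87.43896 + 39.43199) = 11.264 km
  T4: √((-0.046·111.32)² + (0.000·57.61)²) = √(26.22177 + 0.00000) = 5.121 km
  T5: √((-0.030·111.32)² + (0.024·57.61)²) = √(11.15293 + 1.91169) = 3.615 km
  → nearest: T5 (3.615 km)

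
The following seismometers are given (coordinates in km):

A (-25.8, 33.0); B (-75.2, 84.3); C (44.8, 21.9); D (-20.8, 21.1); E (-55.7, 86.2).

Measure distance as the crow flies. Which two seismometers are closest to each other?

A and D

Pairwise distances:
A–B: 71.2 km
A–C: 71.5 km
A–D: 12.9 km
A–E: 61.0 km
B–C: 135.3 km
B–D: 83.4 km
B–E: 19.6 km
C–D: 65.6 km
C–E: 119.3 km
D–E: 73.9 km
Closest pair: A–D at 12.9 km.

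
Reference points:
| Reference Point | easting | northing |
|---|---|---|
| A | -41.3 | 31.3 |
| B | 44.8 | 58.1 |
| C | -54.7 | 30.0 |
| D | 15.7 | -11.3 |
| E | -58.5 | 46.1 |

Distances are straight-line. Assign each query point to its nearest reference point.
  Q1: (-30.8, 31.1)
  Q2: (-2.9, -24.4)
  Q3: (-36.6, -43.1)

Q1→A; Q2→D; Q3→D

Q1 at (-30.8, 31.1):
  A: √((-10.5)² + (0.2)²) = √(110.250 + 0.040) = 10.5
  B: √((75.6)² + (27.0)²) = √(5715.360 + 729.000) = 80.3
  C: √((-23.9)² + (-1.1)²) = √(571.210 + 1.210) = 23.9
  D: √((46.5)² + (-42.4)²) = √(2162.250 + 1797.760) = 62.9
  E: √((-27.7)² + (15.0)²) = √(767.290 + 225.000) = 31.5
  → nearest: A (10.5)
Q2 at (-2.9, -24.4):
  A: √((-38.4)² + (55.7)²) = √(1474.560 + 3102.490) = 67.7
  B: √((47.7)² + (82.5)²) = √(2275.290 + 6806.250) = 95.3
  C: √((-51.8)² + (54.4)²) = √(2683.240 + 2959.360) = 75.1
  D: √((18.6)² + (13.1)²) = √(345.960 + 171.610) = 22.8
  E: √((-55.6)² + (70.5)²) = √(3091.360 + 4970.250) = 89.8
  → nearest: D (22.8)
Q3 at (-36.6, -43.1):
  A: √((-4.7)² + (74.4)²) = √(22.090 + 5535.360) = 74.5
  B: √((81.4)² + (101.2)²) = √(6625.960 + 10241.440) = 129.9
  C: √((-18.1)² + (73.1)²) = √(327.610 + 5343.610) = 75.3
  D: √((52.3)² + (31.8)²) = √(2735.290 + 1011.240) = 61.2
  E: √((-21.9)² + (89.2)²) = √(479.610 + 7956.640) = 91.8
  → nearest: D (61.2)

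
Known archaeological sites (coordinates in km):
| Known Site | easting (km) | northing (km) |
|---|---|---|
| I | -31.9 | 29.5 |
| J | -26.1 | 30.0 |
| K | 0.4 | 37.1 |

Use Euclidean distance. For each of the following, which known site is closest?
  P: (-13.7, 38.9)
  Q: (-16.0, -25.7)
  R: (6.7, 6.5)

P→K; Q→J; R→K

P at (-13.7, 38.9):
  I: 20.5 km
  J: 15.3 km
  K: 14.2 km
  → nearest: K (14.2 km)
Q at (-16.0, -25.7):
  I: 57.4 km
  J: 56.6 km
  K: 64.9 km
  → nearest: J (56.6 km)
R at (6.7, 6.5):
  I: 44.9 km
  J: 40.3 km
  K: 31.2 km
  → nearest: K (31.2 km)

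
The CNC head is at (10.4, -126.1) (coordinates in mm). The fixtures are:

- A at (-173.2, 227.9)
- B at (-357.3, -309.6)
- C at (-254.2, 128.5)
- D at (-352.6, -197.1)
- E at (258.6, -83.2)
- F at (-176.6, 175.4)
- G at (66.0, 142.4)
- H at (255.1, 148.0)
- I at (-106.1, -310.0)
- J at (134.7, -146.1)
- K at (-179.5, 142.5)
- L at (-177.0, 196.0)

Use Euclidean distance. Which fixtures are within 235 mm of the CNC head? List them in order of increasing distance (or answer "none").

J, I

Distances from (10.4, -126.1):
A: √((-183.6)² + (354.0)²) = √(33708.960 + 125316.000) = 398.8 mm
B: √((-367.7)² + (-183.5)²) = √(135203.290 + 33672.250) = 410.9 mm
C: √((-264.6)² + (254.6)²) = √(70013.160 + 64821.160) = 367.2 mm
D: √((-363.0)² + (-71.0)²) = √(131769.000 + 5041.000) = 369.9 mm
E: √((248.2)² + (42.9)²) = √(61603.240 + 1840.410) = 251.9 mm
F: √((-187.0)² + (301.5)²) = √(34969.000 + 90902.250) = 354.8 mm
G: √((55.6)² + (268.5)²) = √(3091.360 + 72092.250) = 274.2 mm
H: √((244.7)² + (274.1)²) = √(59878.090 + 75130.810) = 367.4 mm
I: √((-116.5)² + (-183.9)²) = √(13572.250 + 33819.210) = 217.7 mm
J: √((124.3)² + (-20.0)²) = √(15450.490 + 400.000) = 125.9 mm
K: √((-189.9)² + (268.6)²) = √(36062.010 + 72145.960) = 328.9 mm
L: √((-187.4)² + (322.1)²) = √(35118.760 + 103748.410) = 372.6 mm
Threshold 235 mm: J (125.9 mm), I (217.7 mm) are within range.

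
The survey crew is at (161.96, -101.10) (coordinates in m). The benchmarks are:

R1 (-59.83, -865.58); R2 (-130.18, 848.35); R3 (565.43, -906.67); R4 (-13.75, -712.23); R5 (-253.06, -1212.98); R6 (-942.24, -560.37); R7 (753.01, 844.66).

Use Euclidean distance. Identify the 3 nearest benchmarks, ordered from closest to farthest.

R4, R1, R3

Distances from (161.96, -101.10):
R1: 796.00 m
R2: 993.38 m
R3: 900.96 m
R4: 635.89 m
R5: 1186.81 m
R6: 1195.90 m
R7: 1115.26 m
Sorted: R4 (635.89 m) < R1 (796.00 m) < R3 (900.96 m) < R2 (993.38 m) < R7 (1115.26 m) < …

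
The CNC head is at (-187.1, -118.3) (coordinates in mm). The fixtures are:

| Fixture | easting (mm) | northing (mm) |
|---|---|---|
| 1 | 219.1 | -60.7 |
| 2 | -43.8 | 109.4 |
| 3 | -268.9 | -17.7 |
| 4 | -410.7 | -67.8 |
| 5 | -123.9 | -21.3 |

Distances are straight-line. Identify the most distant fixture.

1

Distances from (-187.1, -118.3):
1: 410.3 mm
2: 269.0 mm
3: 129.7 mm
4: 229.2 mm
5: 115.8 mm
Maximum: 1 at 410.3 mm.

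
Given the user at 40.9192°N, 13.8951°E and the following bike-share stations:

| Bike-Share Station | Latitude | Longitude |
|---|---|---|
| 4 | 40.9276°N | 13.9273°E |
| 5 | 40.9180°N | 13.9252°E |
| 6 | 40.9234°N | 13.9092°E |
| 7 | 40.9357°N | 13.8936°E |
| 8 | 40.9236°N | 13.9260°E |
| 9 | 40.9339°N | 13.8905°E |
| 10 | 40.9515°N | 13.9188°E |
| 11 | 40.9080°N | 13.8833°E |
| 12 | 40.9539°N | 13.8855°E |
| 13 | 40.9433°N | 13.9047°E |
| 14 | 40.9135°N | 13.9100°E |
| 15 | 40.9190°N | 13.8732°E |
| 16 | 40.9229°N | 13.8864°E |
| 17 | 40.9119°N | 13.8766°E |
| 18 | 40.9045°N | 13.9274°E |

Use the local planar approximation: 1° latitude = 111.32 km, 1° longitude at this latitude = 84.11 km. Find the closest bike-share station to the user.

Distances from 40.9192°N, 13.8951°E:
4: 2.8652 km
5: 2.5352 km
6: 1.2748 km
7: 1.8411 km
8: 2.6448 km
9: 1.6815 km
10: 4.1112 km
11: 1.5936 km
12: 3.9463 km
13: 2.8017 km
14: 1.4047 km
15: 1.8421 km
16: 0.8397 km
17: 1.7555 km
18: 3.1715 km
Minimum: 16 at 0.8397 km.

16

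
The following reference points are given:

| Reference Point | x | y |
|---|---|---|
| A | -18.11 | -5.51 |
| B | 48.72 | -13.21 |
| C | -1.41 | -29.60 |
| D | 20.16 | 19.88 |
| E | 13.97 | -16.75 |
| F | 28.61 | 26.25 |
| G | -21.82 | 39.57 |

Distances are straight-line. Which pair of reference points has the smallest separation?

D and F

Pairwise distances:
A–B: √((66.83)² + (-7.70)²) = √(4466.2489 + 59.2900) = 67.27
A–C: √((16.70)² + (-24.09)²) = √(278.8900 + 580.3281) = 29.31
A–D: √((38.27)² + (25.39)²) = √(1464.5929 + 644.6521) = 45.93
A–E: √((32.08)² + (-11.24)²) = √(1029.1264 + 126.3376) = 33.99
A–F: √((46.72)² + (31.76)²) = √(2182.7584 + 1008.6976) = 56.49
A–G: √((-3.71)² + (45.08)²) = √(13.7641 + 2032.2064) = 45.23
B–C: √((-50.13)² + (-16.39)²) = √(2513.0169 + 268.6321) = 52.74
B–D: √((-28.56)² + (33.09)²) = √(815.6736 + 1094.9481) = 43.71
B–E: √((-34.75)² + (-3.54)²) = √(1207.5625 + 12.5316) = 34.93
B–F: √((-20.11)² + (39.46)²) = √(404.4121 + 1557.0916) = 44.29
B–G: √((-70.54)² + (52.78)²) = √(4975.8916 + 2785.7284) = 88.10
C–D: √((21.57)² + (49.48)²) = √(465.2649 + 2448.2704) = 53.98
C–E: √((15.38)² + (12.85)²) = √(236.5444 + 165.1225) = 20.04
C–F: √((30.02)² + (55.85)²) = √(901.2004 + 3119.2225) = 63.41
C–G: √((-20.41)² + (69.17)²) = √(416.5681 + 4784.4889) = 72.12
D–E: √((-6.19)² + (-36.63)²) = √(38.3161 + 1341.7569) = 37.15
D–F: √((8.45)² + (6.37)²) = √(71.4025 + 40.5769) = 10.58
D–G: √((-41.98)² + (19.69)²) = √(1762.3204 + 387.6961) = 46.37
E–F: √((14.64)² + (43.00)²) = √(214.3296 + 1849.0000) = 45.42
E–G: √((-35.79)² + (56.32)²) = √(1280.9241 + 3171.9424) = 66.73
F–G: √((-50.43)² + (13.32)²) = √(2543.1849 + 177.4224) = 52.16
Closest pair: D–F at 10.58.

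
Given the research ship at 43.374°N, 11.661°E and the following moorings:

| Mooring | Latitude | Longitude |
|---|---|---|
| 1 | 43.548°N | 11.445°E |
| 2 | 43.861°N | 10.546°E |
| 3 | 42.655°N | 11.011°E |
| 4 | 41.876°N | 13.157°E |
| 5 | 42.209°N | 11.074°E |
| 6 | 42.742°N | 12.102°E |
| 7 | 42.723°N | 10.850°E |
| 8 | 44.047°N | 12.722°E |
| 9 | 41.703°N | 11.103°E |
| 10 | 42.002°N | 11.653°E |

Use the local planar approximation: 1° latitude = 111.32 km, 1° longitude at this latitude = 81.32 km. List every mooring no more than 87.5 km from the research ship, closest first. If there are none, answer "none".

Distances from 43.374°N, 11.661°E:
1: √((0.174·111.32)² + (-0.216·81.32)²) = √(375.18450 + 308.53344) = 26.148 km
2: √((0.487·111.32)² + (-1.115·81.32)²) = √(2939.03202 + 8221.37532) = 105.643 km
3: √((-0.719·111.32)² + (-0.650·81.32)²) = √(6406.25433 + 2793.96816) = 95.918 km
4: √((-1.498·111.32)² + (1.496·81.32)²) = √(27808.01711 + 14799.87090) = 206.417 km
5: √((-1.165·111.32)² + (-0.587·81.32)²) = √(16818.92547 + 2278.61495) = 138.194 km
6: √((-0.632·111.32)² + (0.441·81.32)²) = √(4949.71909 + 1286.09165) = 78.967 km
7: √((-0.651·111.32)² + (-0.811·81.32)²) = √(5251.80234 + 4349.47109) = 97.986 km
8: √((0.673·111.32)² + (1.061·81.32)²) = √(5612.76067 + 7444.32813) = 114.268 km
9: √((-1.671·111.32)² + (-0.558·81.32)²) = √(34601.84809 + 2059.03220) = 191.470 km
10: √((-1.372·111.32)² + (-0.008·81.32)²) = √(23326.77058 + 0.42323) = 152.732 km
Threshold 87.5 km: 1 (26.148 km), 6 (78.967 km) are within range.

1, 6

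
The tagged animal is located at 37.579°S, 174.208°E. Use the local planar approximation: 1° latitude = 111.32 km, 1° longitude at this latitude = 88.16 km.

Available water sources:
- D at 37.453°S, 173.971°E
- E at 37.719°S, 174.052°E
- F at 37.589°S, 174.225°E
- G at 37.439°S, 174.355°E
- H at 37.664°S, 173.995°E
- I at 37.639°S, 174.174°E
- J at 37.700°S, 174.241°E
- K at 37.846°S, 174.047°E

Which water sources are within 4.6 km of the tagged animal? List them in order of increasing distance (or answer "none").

Distances from 37.579°S, 174.208°E:
D: √((0.126·111.32)² + (-0.237·88.16)²) = √(196.73765 + 436.55589) = 25.165 km
E: √((-0.140·111.32)² + (-0.156·88.16)²) = √(242.88599 + 189.14391) = 20.785 km
F: √((-0.010·111.32)² + (0.017·88.16)²) = √(1.23921 + 2.24616) = 1.867 km
G: √((0.140·111.32)² + (0.147·88.16)²) = √(242.88599 + 167.94916) = 20.269 km
H: √((-0.085·111.32)² + (-0.213·88.16)²) = √(89.53323 + 352.61629) = 21.027 km
I: √((-0.060·111.32)² + (-0.034·88.16)²) = √(44.61171 + 8.98465) = 7.321 km
J: √((-0.121·111.32)² + (0.033·88.16)²) = √(181.43336 + 8.46391) = 13.780 km
K: √((-0.267·111.32)² + (-0.161·88.16)²) = √(883.42344 + 201.46282) = 32.938 km
Threshold 4.6 km: F (1.867 km) is within range.

F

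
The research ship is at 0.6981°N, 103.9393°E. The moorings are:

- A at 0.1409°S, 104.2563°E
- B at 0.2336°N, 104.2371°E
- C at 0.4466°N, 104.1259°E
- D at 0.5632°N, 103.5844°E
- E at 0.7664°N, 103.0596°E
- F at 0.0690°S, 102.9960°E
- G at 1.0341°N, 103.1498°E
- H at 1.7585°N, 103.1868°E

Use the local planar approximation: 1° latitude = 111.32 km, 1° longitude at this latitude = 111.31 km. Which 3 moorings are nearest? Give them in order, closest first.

C, D, B

Distances from 0.6981°N, 103.9393°E:
A: √((-0.8390·111.32)² + (0.3170·111.31)²) = √(8723.089270 + 1245.050279) = 99.8406 km
B: √((-0.4645·111.32)² + (0.2978·111.31)²) = √(2673.731742 + 1098.797727) = 61.4209 km
C: √((-0.2515·111.32)² + (0.1866·111.31)²) = √(783.830889 + 431.411427) = 34.8603 km
D: √((-0.1349·111.32)² + (-0.3549·111.31)²) = √(225.512331 + 1560.559616) = 42.2619 km
E: √((0.0683·111.32)² + (-0.8797·111.31)²) = √(57.807981 + 9588.210267) = 98.2141 km
F: √((-0.7671·111.32)² + (-0.9433·111.31)²) = √(7292.062139 + 11024.731832) = 135.3396 km
G: √((0.3360·111.32)² + (-0.7895·111.31)²) = √(1399.023308 + 7722.761702) = 95.5080 km
H: √((1.0604·111.32)² + (-0.7525·111.31)²) = √(13934.321720 + 7015.867429) = 144.7418 km
Sorted: C (34.8603 km) < D (42.2619 km) < B (61.4209 km) < G (95.5080 km) < E (98.2141 km) < …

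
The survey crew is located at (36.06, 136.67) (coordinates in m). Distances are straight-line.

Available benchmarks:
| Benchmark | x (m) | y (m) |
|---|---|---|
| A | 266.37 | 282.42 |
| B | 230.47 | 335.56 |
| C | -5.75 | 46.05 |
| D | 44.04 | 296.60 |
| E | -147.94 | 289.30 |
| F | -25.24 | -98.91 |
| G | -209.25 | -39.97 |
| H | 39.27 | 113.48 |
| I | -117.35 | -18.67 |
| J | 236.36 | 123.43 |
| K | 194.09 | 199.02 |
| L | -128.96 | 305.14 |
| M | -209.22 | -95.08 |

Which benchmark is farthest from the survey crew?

Distances from (36.06, 136.67):
A: √((230.31)² + (145.75)²) = √(53042.6961 + 21243.0625) = 272.55 m
B: √((194.41)² + (198.89)²) = √(37795.2481 + 39557.2321) = 278.12 m
C: √((-41.81)² + (-90.62)²) = √(1748.0761 + 8211.9844) = 99.80 m
D: √((7.98)² + (159.93)²) = √(63.6804 + 25577.6049) = 160.13 m
E: √((-184.00)² + (152.63)²) = √(33856.0000 + 23295.9169) = 239.06 m
F: √((-61.30)² + (-235.58)²) = √(3757.6900 + 55497.9364) = 243.42 m
G: √((-245.31)² + (-176.64)²) = √(60176.9961 + 31201.6896) = 302.29 m
H: √((3.21)² + (-23.19)²) = √(10.3041 + 537.7761) = 23.41 m
I: √((-153.41)² + (-155.34)²) = √(23534.6281 + 24130.5156) = 218.32 m
J: √((200.30)² + (-13.24)²) = √(40120.0900 + 175.2976) = 200.74 m
K: √((158.03)² + (62.35)²) = √(24973.4809 + 3887.5225) = 169.89 m
L: √((-165.02)² + (168.47)²) = √(27231.6004 + 28382.1409) = 235.83 m
M: √((-245.28)² + (-231.75)²) = √(60162.2784 + 53708.0625) = 337.45 m
Maximum: M at 337.45 m.

M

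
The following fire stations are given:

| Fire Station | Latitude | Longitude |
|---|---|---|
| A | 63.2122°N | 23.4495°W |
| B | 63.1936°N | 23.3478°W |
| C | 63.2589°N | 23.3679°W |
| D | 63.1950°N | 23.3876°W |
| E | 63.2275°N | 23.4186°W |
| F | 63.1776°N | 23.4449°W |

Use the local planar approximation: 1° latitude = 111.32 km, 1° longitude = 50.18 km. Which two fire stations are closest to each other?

Pairwise distances:
A–B: 5.5074 km
A–C: 6.6176 km
A–D: 3.6489 km
A–E: 2.3033 km
A–F: 3.8586 km
B–C: 7.3388 km
B–D: 2.0032 km
B–E: 5.1830 km
B–F: 5.1878 km
C–D: 7.1817 km
C–E: 4.3233 km
C–F: 9.8406 km
D–E: 3.9382 km
D–F: 3.4669 km
E–F: 5.7095 km
Closest pair: B–D at 2.0032 km.

B and D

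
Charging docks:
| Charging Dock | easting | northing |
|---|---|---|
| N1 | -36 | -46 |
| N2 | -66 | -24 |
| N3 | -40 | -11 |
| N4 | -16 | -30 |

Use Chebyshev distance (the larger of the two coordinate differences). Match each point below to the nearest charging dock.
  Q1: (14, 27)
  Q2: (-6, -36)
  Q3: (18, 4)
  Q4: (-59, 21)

Q1 at (14, 27):
  N1: 73
  N2: 80
  N3: 54
  N4: 57
  → nearest: N3 (54)
Q2 at (-6, -36):
  N1: 30
  N2: 60
  N3: 34
  N4: 10
  → nearest: N4 (10)
Q3 at (18, 4):
  N1: 54
  N2: 84
  N3: 58
  N4: 34
  → nearest: N4 (34)
Q4 at (-59, 21):
  N1: 67
  N2: 45
  N3: 32
  N4: 51
  → nearest: N3 (32)

Q1→N3; Q2→N4; Q3→N4; Q4→N3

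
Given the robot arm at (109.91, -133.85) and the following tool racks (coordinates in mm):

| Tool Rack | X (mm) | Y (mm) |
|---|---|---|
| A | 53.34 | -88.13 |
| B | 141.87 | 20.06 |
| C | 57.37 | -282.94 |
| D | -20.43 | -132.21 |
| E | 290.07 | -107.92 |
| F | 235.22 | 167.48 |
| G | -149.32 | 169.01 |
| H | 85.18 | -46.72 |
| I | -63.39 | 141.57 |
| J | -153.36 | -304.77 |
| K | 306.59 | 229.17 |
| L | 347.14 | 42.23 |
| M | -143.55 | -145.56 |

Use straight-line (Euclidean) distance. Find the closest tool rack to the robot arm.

Distances from (109.91, -133.85):
A: 72.74 mm
B: 157.19 mm
C: 158.08 mm
D: 130.35 mm
E: 182.02 mm
F: 326.35 mm
G: 398.65 mm
H: 90.57 mm
I: 325.41 mm
J: 313.89 mm
K: 412.88 mm
L: 295.44 mm
M: 253.73 mm
Minimum: A at 72.74 mm.

A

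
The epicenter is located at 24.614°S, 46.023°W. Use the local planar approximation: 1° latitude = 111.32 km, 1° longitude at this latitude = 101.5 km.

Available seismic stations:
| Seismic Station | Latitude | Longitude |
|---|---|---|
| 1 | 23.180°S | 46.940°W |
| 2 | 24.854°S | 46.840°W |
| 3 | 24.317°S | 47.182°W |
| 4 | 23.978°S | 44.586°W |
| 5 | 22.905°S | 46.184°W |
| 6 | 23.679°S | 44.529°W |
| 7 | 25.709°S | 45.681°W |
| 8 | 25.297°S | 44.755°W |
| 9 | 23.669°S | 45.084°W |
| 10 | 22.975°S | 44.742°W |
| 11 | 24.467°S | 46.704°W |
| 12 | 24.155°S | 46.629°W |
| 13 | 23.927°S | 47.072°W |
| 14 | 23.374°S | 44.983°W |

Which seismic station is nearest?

Distances from 24.614°S, 46.023°W:
1: √((1.434·111.32)² + (-0.917·101.5)²) = √(25482.65638 + 8663.04870) = 184.786 km
2: √((-0.240·111.32)² + (-0.817·101.5)²) = √(713.78740 + 6876.63855) = 87.123 km
3: √((0.297·111.32)² + (-1.159·101.5)²) = √(1093.09849 + 13838.81668) = 122.196 km
4: √((0.636·111.32)² + (1.437·101.5)²) = √(5012.57203 + 21273.82688) = 162.131 km
5: √((1.709·111.32)² + (-0.161·101.5)²) = √(36193.49486 + 267.04462) = 190.946 km
6: √((0.935·111.32)² + (1.494·101.5)²) = √(10833.52069 + 22994.99288) = 183.925 km
7: √((-1.095·111.32)² + (0.342·101.5)²) = √(14858.48854 + 1204.99237) = 126.742 km
8: √((-0.683·111.32)² + (1.268·101.5)²) = √(5780.79812 + 16564.20480) = 149.482 km
9: √((0.945·111.32)² + (0.939·101.5)²) = √(11066.49297 + 9083.71017) = 141.951 km
10: √((1.639·111.32)² + (1.281·101.5)²) = √(33289.27236 + 16905.59046) = 224.042 km
11: √((0.147·111.32)² + (-0.681·101.5)²) = √(267.78181 + 4777.78176) = 71.032 km
12: √((0.459·111.32)² + (-0.606·101.5)²) = √(2610.78895 + 3783.35708) = 79.963 km
13: √((0.687·111.32)² + (-1.049·101.5)²) = √(5848.70706 + 11336.60620) = 131.093 km
14: √((1.240·111.32)² + (1.040·101.5)²) = √(19054.15815 + 11142.91360) = 173.773 km
Minimum: 11 at 71.032 km.

11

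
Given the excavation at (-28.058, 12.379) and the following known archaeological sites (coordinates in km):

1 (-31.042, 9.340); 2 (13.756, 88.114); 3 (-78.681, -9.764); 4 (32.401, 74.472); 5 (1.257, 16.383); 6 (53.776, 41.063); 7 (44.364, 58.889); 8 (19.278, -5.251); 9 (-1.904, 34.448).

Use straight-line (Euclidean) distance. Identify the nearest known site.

Distances from (-28.058, 12.379):
1: √((-2.984)² + (-3.039)²) = √(8.90426 + 9.23552) = 4.259 km
2: √((41.814)² + (75.735)²) = √(1748.41060 + 5735.79022) = 86.511 km
3: √((-50.623)² + (-22.143)²) = √(2562.68813 + 490.31245) = 55.254 km
4: √((60.459)² + (62.093)²) = √(3655.29068 + 3855.54065) = 86.665 km
5: √((29.315)² + (4.004)²) = √(859.36923 + 16.03202) = 29.587 km
6: √((81.834)² + (28.684)²) = √(6696.80356 + 822.77186) = 86.715 km
7: √((72.422)² + (46.510)²) = √(5244.94608 + 2163.18010) = 86.070 km
8: √((47.336)² + (-17.630)²) = √(2240.69690 + 310.81690) = 50.513 km
9: √((26.154)² + (22.069)²) = √(684.03172 + 487.04076) = 34.221 km
Minimum: 1 at 4.259 km.

1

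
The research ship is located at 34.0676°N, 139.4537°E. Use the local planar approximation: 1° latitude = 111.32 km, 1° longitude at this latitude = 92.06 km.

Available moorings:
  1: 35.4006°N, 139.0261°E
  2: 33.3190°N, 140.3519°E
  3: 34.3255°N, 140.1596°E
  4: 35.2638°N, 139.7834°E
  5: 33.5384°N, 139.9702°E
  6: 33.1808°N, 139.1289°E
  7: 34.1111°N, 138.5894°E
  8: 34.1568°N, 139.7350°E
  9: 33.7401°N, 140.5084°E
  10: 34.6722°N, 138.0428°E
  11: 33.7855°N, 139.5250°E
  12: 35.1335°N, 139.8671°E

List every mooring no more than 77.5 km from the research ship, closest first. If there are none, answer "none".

8, 11, 3, 5

Distances from 34.0676°N, 139.4537°E:
1: √((1.3330·111.32)² + (-0.4276·92.06)²) = √(22019.461517 + 1549.591888) = 153.5222 km
2: √((-0.7486·111.32)² + (0.8982·92.06)²) = √(6944.580890 + 6837.353634) = 117.3965 km
3: √((0.2579·111.32)² + (0.7059·92.06)²) = √(824.231256 + 4223.070240) = 71.0444 km
4: √((1.1962·111.32)² + (0.3297·92.06)²) = √(17731.847660 + 921.254952) = 136.5764 km
5: √((-0.5292·111.32)² + (0.5165·92.06)²) = √(3470.452194 + 2260.906450) = 75.7057 km
6: √((-0.8868·111.32)² + (-0.3248·92.06)²) = √(9745.357247 + 894.075064) = 103.1476 km
7: √((0.0435·111.32)² + (-0.8643·92.06)²) = √(23.449031 + 6330.980373) = 79.7147 km
8: √((0.0892·111.32)² + (0.2813·92.06)²) = √(98.599816 + 670.627573) = 27.7349 km
9: √((-0.3275·111.32)² + (1.0547·92.06)²) = √(1329.134723 + 9427.571463) = 103.7145 km
10: √((0.6046·111.32)² + (-1.4109·92.06)²) = √(4529.838108 + 16870.750707) = 146.2894 km
11: √((-0.2821·111.32)² + (0.0713·92.06)²) = √(986.171773 + 43.084494) = 32.0820 km
12: √((1.0659·111.32)² + (0.4134·92.06)²) = √(14079.243488 + 1448.381222) = 124.6099 km
Threshold 77.5 km: 8 (27.7349 km), 11 (32.0820 km), 3 (71.0444 km), 5 (75.7057 km) are within range.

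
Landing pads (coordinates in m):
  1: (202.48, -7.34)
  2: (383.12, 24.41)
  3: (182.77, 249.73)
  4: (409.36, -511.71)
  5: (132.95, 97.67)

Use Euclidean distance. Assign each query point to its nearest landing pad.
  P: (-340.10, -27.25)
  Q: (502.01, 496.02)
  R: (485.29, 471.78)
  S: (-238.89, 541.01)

P at (-340.10, -27.25):
  1: 542.95 m
  2: 725.06 m
  3: 591.70 m
  4: 892.41 m
  5: 489.27 m
  → nearest: 5 (489.27 m)
Q at (502.01, 496.02):
  1: 585.74 m
  2: 486.36 m
  3: 403.20 m
  4: 1011.98 m
  5: 543.04 m
  → nearest: 3 (403.20 m)
R at (485.29, 471.78):
  1: 556.36 m
  2: 458.89 m
  3: 375.27 m
  4: 986.42 m
  5: 513.91 m
  → nearest: 3 (375.27 m)
S at (-238.89, 541.01):
  1: 703.91 m
  2: 808.56 m
  3: 512.49 m
  4: 1236.30 m
  5: 578.63 m
  → nearest: 3 (512.49 m)

P→5; Q→3; R→3; S→3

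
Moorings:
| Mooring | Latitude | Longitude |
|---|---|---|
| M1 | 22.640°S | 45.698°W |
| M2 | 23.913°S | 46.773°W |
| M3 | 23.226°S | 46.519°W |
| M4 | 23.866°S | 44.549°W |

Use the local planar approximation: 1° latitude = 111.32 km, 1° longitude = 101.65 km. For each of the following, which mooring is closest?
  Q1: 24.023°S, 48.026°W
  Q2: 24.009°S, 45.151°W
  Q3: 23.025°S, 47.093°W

Q1 at 24.023°S, 48.026°W:
  M1: √((1.383·111.32)² + (2.328·101.65)²) = √(23702.31445 + 55999.05754) = 282.314 km
  M2: √((0.110·111.32)² + (1.253·101.65)²) = √(149.94492 + 16222.46732) = 127.955 km
  M3: √((0.797·111.32)² + (1.507·101.65)²) = √(7871.60038 + 23466.11910) = 177.025 km
  M4: √((0.157·111.32)² + (3.477·101.65)²) = √(305.45392 + 124917.74831) = 353.869 km
  → nearest: M2 (127.955 km)
Q2 at 24.009°S, 45.151°W:
  M1: √((1.369·111.32)² + (-0.547·101.65)²) = √(23224.86999 + 3091.64357) = 162.224 km
  M2: √((0.096·111.32)² + (-1.622·101.65)²) = √(114.20598 + 27184.19430) = 165.222 km
  M3: √((0.783·111.32)² + (-1.368·101.65)²) = √(7597.48619 + 19336.90487) = 164.117 km
  M4: √((0.143·111.32)² + (0.602·101.65)²) = √(253.40692 + 3744.61996) = 63.230 km
  → nearest: M4 (63.230 km)
Q3 at 23.025°S, 47.093°W:
  M1: √((0.385·111.32)² + (1.395·101.65)²) = √(1836.82531 + 20107.73630) = 148.137 km
  M2: √((-0.888·111.32)² + (0.320·101.65)²) = √(9771.74954 + 1058.07078) = 104.066 km
  M3: √((-0.201·111.32)² + (0.574·101.65)²) = √(500.65495 + 3404.38408) = 62.490 km
  M4: √((-0.841·111.32)² + (2.544·101.65)²) = √(8764.72687 + 66872.71873) = 275.023 km
  → nearest: M3 (62.490 km)

Q1→M2; Q2→M4; Q3→M3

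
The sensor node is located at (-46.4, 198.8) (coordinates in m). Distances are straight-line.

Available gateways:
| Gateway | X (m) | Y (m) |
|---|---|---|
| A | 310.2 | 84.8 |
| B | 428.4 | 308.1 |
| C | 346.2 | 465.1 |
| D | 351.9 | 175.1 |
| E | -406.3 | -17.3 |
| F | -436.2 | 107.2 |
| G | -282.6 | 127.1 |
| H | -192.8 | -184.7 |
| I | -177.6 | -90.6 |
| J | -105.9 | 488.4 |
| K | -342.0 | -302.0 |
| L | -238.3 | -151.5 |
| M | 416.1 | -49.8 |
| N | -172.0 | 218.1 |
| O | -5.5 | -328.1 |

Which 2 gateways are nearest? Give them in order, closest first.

N, G

Distances from (-46.4, 198.8):
A: √((356.6)² + (-114.0)²) = √(127163.560 + 12996.000) = 374.4 m
B: √((474.8)² + (109.3)²) = √(225435.040 + 11946.490) = 487.2 m
C: √((392.6)² + (266.3)²) = √(154134.760 + 70915.690) = 474.4 m
D: √((398.3)² + (-23.7)²) = √(158642.890 + 561.690) = 399.0 m
E: √((-359.9)² + (-216.1)²) = √(129528.010 + 46699.210) = 419.8 m
F: √((-389.8)² + (-91.6)²) = √(151944.040 + 8390.560) = 400.4 m
G: √((-236.2)² + (-71.7)²) = √(55790.440 + 5140.890) = 246.8 m
H: √((-146.4)² + (-383.5)²) = √(21432.960 + 147072.250) = 410.5 m
I: √((-131.2)² + (-289.4)²) = √(17213.440 + 83752.360) = 317.8 m
J: √((-59.5)² + (289.6)²) = √(3540.250 + 83868.160) = 295.6 m
K: √((-295.6)² + (-500.8)²) = √(87379.360 + 250800.640) = 581.5 m
L: √((-191.9)² + (-350.3)²) = √(36825.610 + 122710.090) = 399.4 m
M: √((462.5)² + (-248.6)²) = √(213906.250 + 61801.960) = 525.1 m
N: √((-125.6)² + (19.3)²) = √(15775.360 + 372.490) = 127.1 m
O: √((40.9)² + (-526.9)²) = √(1672.810 + 277623.610) = 528.5 m
Sorted: N (127.1 m) < G (246.8 m) < J (295.6 m) < I (317.8 m) < …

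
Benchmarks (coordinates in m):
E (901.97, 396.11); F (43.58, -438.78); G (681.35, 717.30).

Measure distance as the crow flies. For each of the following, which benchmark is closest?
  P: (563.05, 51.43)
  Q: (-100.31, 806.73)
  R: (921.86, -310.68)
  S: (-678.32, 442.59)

P at (563.05, 51.43):
  E: 483.40 m
  F: 714.25 m
  G: 676.30 m
  → nearest: E (483.40 m)
Q at (-100.31, 806.73):
  E: 1083.13 m
  F: 1253.79 m
  G: 786.76 m
  → nearest: G (786.76 m)
R at (921.86, -310.68):
  E: 707.07 m
  F: 887.57 m
  G: 1055.74 m
  → nearest: E (707.07 m)
S at (-678.32, 442.59):
  E: 1580.97 m
  F: 1139.28 m
  G: 1387.14 m
  → nearest: F (1139.28 m)

P→E; Q→G; R→E; S→F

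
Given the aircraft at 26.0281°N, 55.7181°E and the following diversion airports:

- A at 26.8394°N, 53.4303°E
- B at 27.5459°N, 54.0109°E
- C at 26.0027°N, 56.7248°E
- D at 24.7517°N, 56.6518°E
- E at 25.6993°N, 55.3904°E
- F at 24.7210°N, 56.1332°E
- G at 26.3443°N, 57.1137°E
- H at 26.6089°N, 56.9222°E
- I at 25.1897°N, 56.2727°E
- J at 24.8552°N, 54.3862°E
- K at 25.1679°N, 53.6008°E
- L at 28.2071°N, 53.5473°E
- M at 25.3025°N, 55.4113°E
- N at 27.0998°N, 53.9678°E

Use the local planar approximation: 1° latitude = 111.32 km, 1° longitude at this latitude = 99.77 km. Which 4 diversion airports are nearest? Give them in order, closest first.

Distances from 26.0281°N, 55.7181°E:
A: 245.4718 km
B: 239.9154 km
C: 100.4783 km
D: 169.9033 km
E: 49.0780 km
F: 151.2854 km
G: 143.6193 km
H: 136.4264 km
I: 108.5002 km
J: 186.2951 km
K: 231.9334 km
L: 325.1855 km
M: 86.3791 km
N: 211.4891 km
Sorted: E (49.0780 km) < M (86.3791 km) < C (100.4783 km) < I (108.5002 km) < H (136.4264 km) < G (143.6193 km) < …

E, M, C, I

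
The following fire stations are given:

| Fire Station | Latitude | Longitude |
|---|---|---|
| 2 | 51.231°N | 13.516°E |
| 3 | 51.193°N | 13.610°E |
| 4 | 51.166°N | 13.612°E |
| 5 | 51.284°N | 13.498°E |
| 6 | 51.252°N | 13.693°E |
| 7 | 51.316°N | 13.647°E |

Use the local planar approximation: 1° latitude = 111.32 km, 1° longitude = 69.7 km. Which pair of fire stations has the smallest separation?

3 and 4

Pairwise distances:
2–3: 7.799 km
2–4: 9.855 km
2–5: 6.032 km
2–6: 12.556 km
2–7: 13.149 km
3–4: 3.009 km
3–5: 12.789 km
3–6: 8.752 km
3–7: 13.933 km
4–5: 15.352 km
4–6: 11.114 km
4–7: 16.875 km
5–6: 14.051 km
5–7: 10.979 km
6–7: 7.813 km
Closest pair: 3–4 at 3.009 km.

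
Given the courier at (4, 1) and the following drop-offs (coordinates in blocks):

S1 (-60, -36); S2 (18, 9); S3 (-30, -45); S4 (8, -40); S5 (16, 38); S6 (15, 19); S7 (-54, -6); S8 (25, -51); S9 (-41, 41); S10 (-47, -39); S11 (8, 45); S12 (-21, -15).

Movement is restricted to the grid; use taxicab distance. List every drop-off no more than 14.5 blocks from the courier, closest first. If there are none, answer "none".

Distances from (4, 1):
S1: |-64| + |-37| = 64 + 37 = 101 blocks
S2: |14| + |8| = 14 + 8 = 22 blocks
S3: |-34| + |-46| = 34 + 46 = 80 blocks
S4: |4| + |-41| = 4 + 41 = 45 blocks
S5: |12| + |37| = 12 + 37 = 49 blocks
S6: |11| + |18| = 11 + 18 = 29 blocks
S7: |-58| + |-7| = 58 + 7 = 65 blocks
S8: |21| + |-52| = 21 + 52 = 73 blocks
S9: |-45| + |40| = 45 + 40 = 85 blocks
S10: |-51| + |-40| = 51 + 40 = 91 blocks
S11: |4| + |44| = 4 + 44 = 48 blocks
S12: |-25| + |-16| = 25 + 16 = 41 blocks
Threshold 14.5 blocks: none within range.

none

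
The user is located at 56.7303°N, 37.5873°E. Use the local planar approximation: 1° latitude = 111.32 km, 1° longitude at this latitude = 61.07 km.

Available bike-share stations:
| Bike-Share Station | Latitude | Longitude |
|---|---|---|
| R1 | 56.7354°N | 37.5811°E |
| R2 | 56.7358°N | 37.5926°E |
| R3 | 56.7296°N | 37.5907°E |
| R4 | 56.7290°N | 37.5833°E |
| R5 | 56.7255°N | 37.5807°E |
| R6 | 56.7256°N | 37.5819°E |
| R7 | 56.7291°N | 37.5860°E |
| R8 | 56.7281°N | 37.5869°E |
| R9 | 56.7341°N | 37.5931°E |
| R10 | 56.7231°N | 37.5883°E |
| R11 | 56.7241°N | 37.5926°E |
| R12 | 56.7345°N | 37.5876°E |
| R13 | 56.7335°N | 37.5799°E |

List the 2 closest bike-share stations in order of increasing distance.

Distances from 56.7303°N, 37.5873°E:
R1: 0.6824 km
R2: 0.6925 km
R3: 0.2218 km
R4: 0.2839 km
R5: 0.6693 km
R6: 0.6185 km
R7: 0.1554 km
R8: 0.2461 km
R9: 0.5517 km
R10: 0.8038 km
R11: 0.7623 km
R12: 0.4679 km
R13: 0.5754 km
Sorted: R7 (0.1554 km) < R3 (0.2218 km) < R8 (0.2461 km) < R4 (0.2839 km) < …

R7, R3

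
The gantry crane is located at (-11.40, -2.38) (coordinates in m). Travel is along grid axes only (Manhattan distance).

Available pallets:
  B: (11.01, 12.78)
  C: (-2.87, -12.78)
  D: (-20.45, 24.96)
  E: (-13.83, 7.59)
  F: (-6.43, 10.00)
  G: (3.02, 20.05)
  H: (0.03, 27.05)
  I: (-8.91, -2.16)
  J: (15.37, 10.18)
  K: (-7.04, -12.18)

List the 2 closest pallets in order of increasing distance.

I, E

Distances from (-11.40, -2.38):
B: 37.57 m
C: 18.93 m
D: 36.39 m
E: 12.40 m
F: 17.35 m
G: 36.85 m
H: 40.86 m
I: 2.71 m
J: 39.33 m
K: 14.16 m
Sorted: I (2.71 m) < E (12.40 m) < K (14.16 m) < F (17.35 m) < …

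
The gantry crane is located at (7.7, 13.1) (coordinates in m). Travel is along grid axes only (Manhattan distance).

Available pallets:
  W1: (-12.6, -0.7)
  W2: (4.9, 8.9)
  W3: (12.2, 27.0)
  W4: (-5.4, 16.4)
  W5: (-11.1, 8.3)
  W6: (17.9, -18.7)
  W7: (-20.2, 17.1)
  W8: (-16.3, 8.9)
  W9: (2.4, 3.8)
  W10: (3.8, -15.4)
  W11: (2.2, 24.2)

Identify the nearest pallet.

W2

Distances from (7.7, 13.1):
W1: |-20.3| + |-13.8| = 20.3 + 13.8 = 34.1 m
W2: |-2.8| + |-4.2| = 2.8 + 4.2 = 7.0 m
W3: |4.5| + |13.9| = 4.5 + 13.9 = 18.4 m
W4: |-13.1| + |3.3| = 13.1 + 3.3 = 16.4 m
W5: |-18.8| + |-4.8| = 18.8 + 4.8 = 23.6 m
W6: |10.2| + |-31.8| = 10.2 + 31.8 = 42.0 m
W7: |-27.9| + |4.0| = 27.9 + 4.0 = 31.9 m
W8: |-24.0| + |-4.2| = 24.0 + 4.2 = 28.2 m
W9: |-5.3| + |-9.3| = 5.3 + 9.3 = 14.6 m
W10: |-3.9| + |-28.5| = 3.9 + 28.5 = 32.4 m
W11: |-5.5| + |11.1| = 5.5 + 11.1 = 16.6 m
Minimum: W2 at 7.0 m.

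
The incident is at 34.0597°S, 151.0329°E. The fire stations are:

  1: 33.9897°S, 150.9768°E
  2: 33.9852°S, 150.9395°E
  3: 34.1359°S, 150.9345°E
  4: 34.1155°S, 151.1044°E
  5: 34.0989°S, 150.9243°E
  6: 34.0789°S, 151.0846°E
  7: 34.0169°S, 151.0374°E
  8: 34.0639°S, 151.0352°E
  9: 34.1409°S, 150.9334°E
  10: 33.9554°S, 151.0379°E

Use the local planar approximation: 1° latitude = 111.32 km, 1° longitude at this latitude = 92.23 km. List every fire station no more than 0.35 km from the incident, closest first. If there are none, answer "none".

none

Distances from 34.0597°S, 151.0329°E:
1: 9.3538 km
2: 11.9576 km
3: 12.4225 km
4: 9.0593 km
5: 10.9255 km
6: 5.2254 km
7: 4.7825 km
8: 0.5134 km
9: 12.8811 km
10: 11.6198 km
Threshold 0.35 km: none within range.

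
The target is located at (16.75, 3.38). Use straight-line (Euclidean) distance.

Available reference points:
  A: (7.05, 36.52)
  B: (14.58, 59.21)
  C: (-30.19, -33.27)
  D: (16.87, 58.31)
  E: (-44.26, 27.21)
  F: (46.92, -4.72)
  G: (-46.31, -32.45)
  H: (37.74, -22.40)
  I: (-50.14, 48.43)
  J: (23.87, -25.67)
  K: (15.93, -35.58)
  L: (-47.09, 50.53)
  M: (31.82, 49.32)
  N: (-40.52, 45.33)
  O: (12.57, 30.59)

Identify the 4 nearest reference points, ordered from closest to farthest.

O, J, F, H

Distances from (16.75, 3.38):
A: 34.53
B: 55.87
C: 59.55
D: 54.93
E: 65.50
F: 31.24
G: 72.53
H: 33.24
I: 80.65
J: 29.91
K: 38.97
L: 79.36
M: 48.35
N: 70.99
O: 27.53
Sorted: O (27.53) < J (29.91) < F (31.24) < H (33.24) < A (34.53) < K (38.97) < …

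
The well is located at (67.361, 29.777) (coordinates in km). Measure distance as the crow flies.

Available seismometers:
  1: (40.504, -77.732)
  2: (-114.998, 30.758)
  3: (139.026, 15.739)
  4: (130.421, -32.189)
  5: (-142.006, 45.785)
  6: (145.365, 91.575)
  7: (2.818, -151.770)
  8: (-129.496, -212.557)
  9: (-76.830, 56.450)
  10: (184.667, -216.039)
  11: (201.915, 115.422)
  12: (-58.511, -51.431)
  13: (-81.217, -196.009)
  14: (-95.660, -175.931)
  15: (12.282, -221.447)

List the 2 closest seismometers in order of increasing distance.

Distances from (67.361, 29.777):
1: √((-26.857)² + (-107.509)²) = √(721.29845 + 11558.18508) = 110.813 km
2: √((-182.359)² + (0.981)²) = √(33254.80488 + 0.96236) = 182.362 km
3: √((71.665)² + (-14.038)²) = √(5135.87223 + 197.06544) = 73.027 km
4: √((63.060)² + (-61.966)²) = √(3976.56360 + 3839.78516) = 88.410 km
5: √((-209.367)² + (16.008)²) = √(43834.54069 + 256.25606) = 209.978 km
6: √((78.004)² + (61.798)²) = √(6084.62402 + 3818.99280) = 99.517 km
7: √((-64.543)² + (-181.547)²) = √(4165.79885 + 32959.31321) = 192.679 km
8: √((-196.857)² + (-242.334)²) = √(38752.67845 + 58725.76756) = 312.215 km
9: √((-144.191)² + (26.673)²) = √(20791.04448 + 711.44893) = 146.637 km
10: √((117.306)² + (-245.816)²) = √(13760.69764 + 60425.50586) = 272.371 km
11: √((134.554)² + (85.645)²) = √(18104.77892 + 7335.06602) = 159.499 km
12: √((-125.872)² + (-81.208)²) = √(15843.76038 + 6594.73926) = 149.795 km
13: √((-148.578)² + (-225.786)²) = √(22075.42208 + 50979.31780) = 270.286 km
14: √((-163.021)² + (-205.708)²) = √(26575.84644 + 42315.78126) = 262.472 km
15: √((-55.079)² + (-251.224)²) = √(3033.69624 + 63113.49818) = 257.191 km
Sorted: 3 (73.027 km) < 4 (88.410 km) < 6 (99.517 km) < 1 (110.813 km) < …

3, 4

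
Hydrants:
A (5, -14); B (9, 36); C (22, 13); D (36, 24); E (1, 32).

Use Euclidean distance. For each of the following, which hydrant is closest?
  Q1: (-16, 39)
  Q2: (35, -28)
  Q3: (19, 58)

Q1 at (-16, 39):
  A: 57.0
  B: 25.2
  C: 46.0
  D: 54.1
  E: 18.4
  → nearest: E (18.4)
Q2 at (35, -28):
  A: 33.1
  B: 69.1
  C: 43.0
  D: 52.0
  E: 69.0
  → nearest: A (33.1)
Q3 at (19, 58):
  A: 73.3
  B: 24.2
  C: 45.1
  D: 38.0
  E: 31.6
  → nearest: B (24.2)

Q1→E; Q2→A; Q3→B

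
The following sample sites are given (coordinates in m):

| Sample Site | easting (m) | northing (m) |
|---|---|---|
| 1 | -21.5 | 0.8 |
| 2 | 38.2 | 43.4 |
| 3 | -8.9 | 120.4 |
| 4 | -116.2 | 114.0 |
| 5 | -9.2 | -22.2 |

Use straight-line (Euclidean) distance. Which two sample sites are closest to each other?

Pairwise distances:
1–5: 26.1 m
1–2: 73.3 m
2–5: 80.9 m
2–3: 90.3 m
3–4: 107.5 m
1–3: 120.3 m
3–5: 142.6 m
1–4: 147.6 m
2–4: 169.8 m
4–5: 173.2 m
Closest pair: 1–5 at 26.1 m.

1 and 5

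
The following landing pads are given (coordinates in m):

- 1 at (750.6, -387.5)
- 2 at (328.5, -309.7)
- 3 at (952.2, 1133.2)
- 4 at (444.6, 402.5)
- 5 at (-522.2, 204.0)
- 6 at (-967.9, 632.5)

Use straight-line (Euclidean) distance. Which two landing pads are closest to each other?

Pairwise distances:
1–2: √((-422.1)² + (77.8)²) = √(178168.410 + 6052.840) = 429.2 m
1–3: √((201.6)² + (1520.7)²) = √(40642.560 + 2312528.490) = 1534.0 m
1–4: √((-306.0)² + (790.0)²) = √(93636.000 + 624100.000) = 847.2 m
1–5: √((-1272.8)² + (591.5)²) = √(1620019.840 + 349872.250) = 1403.5 m
1–6: √((-1718.5)² + (1020.0)²) = √(2953242.250 + 1040400.000) = 1998.4 m
2–3: √((623.7)² + (1442.9)²) = √(389001.690 + 2081960.410) = 1571.9 m
2–4: √((116.1)² + (712.2)²) = √(13479.210 + 507228.840) = 721.6 m
2–5: √((-850.7)² + (513.7)²) = √(723690.490 + 263887.690) = 993.8 m
2–6: √((-1296.4)² + (942.2)²) = √(1680652.960 + 887740.840) = 1602.6 m
3–4: √((-507.6)² + (-730.7)²) = √(257657.760 + 533922.490) = 889.7 m
3–5: √((-1474.4)² + (-929.2)²) = √(2173855.360 + 863412.640) = 1742.8 m
3–6: √((-1920.1)² + (-500.7)²) = √(3686784.010 + 250700.490) = 1984.3 m
4–5: √((-966.8)² + (-198.5)²) = √(934702.240 + 39402.250) = 987.0 m
4–6: √((-1412.5)² + (230.0)²) = √(1995156.250 + 52900.000) = 1431.1 m
5–6: √((-445.7)² + (428.5)²) = √(198648.490 + 183612.250) = 618.3 m
Closest pair: 1–2 at 429.2 m.

1 and 2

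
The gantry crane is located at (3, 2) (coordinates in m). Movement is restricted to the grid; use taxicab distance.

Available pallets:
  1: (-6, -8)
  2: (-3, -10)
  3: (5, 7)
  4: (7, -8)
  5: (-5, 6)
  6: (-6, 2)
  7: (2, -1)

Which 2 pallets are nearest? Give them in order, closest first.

7, 3

Distances from (3, 2):
1: |-9| + |-10| = 9 + 10 = 19 m
2: |-6| + |-12| = 6 + 12 = 18 m
3: |2| + |5| = 2 + 5 = 7 m
4: |4| + |-10| = 4 + 10 = 14 m
5: |-8| + |4| = 8 + 4 = 12 m
6: |-9| + |0| = 9 + 0 = 9 m
7: |-1| + |-3| = 1 + 3 = 4 m
Sorted: 7 (4 m) < 3 (7 m) < 6 (9 m) < 5 (12 m) < …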